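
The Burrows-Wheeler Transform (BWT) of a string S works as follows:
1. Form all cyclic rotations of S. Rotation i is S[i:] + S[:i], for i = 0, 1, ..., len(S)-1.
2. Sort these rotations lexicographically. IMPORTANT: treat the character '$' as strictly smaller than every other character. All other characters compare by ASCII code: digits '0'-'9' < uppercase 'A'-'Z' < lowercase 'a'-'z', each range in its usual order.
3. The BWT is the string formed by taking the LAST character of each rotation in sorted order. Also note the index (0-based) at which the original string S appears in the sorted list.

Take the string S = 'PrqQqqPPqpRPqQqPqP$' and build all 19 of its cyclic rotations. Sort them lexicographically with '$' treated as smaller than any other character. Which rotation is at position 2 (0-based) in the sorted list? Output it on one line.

Answer: PPqpRPqQqPqP$PrqQqq

Derivation:
All 19 rotations (rotation i = S[i:]+S[:i]):
  rot[0] = PrqQqqPPqpRPqQqPqP$
  rot[1] = rqQqqPPqpRPqQqPqP$P
  rot[2] = qQqqPPqpRPqQqPqP$Pr
  rot[3] = QqqPPqpRPqQqPqP$Prq
  rot[4] = qqPPqpRPqQqPqP$PrqQ
  rot[5] = qPPqpRPqQqPqP$PrqQq
  rot[6] = PPqpRPqQqPqP$PrqQqq
  rot[7] = PqpRPqQqPqP$PrqQqqP
  rot[8] = qpRPqQqPqP$PrqQqqPP
  rot[9] = pRPqQqPqP$PrqQqqPPq
  rot[10] = RPqQqPqP$PrqQqqPPqp
  rot[11] = PqQqPqP$PrqQqqPPqpR
  rot[12] = qQqPqP$PrqQqqPPqpRP
  rot[13] = QqPqP$PrqQqqPPqpRPq
  rot[14] = qPqP$PrqQqqPPqpRPqQ
  rot[15] = PqP$PrqQqqPPqpRPqQq
  rot[16] = qP$PrqQqqPPqpRPqQqP
  rot[17] = P$PrqQqqPPqpRPqQqPq
  rot[18] = $PrqQqqPPqpRPqQqPqP
Sorted (with $ < everything):
  sorted[0] = $PrqQqqPPqpRPqQqPqP
  sorted[1] = P$PrqQqqPPqpRPqQqPq
  sorted[2] = PPqpRPqQqPqP$PrqQqq
  sorted[3] = PqP$PrqQqqPPqpRPqQq
  sorted[4] = PqQqPqP$PrqQqqPPqpR
  sorted[5] = PqpRPqQqPqP$PrqQqqP
  sorted[6] = PrqQqqPPqpRPqQqPqP$
  sorted[7] = QqPqP$PrqQqqPPqpRPq
  sorted[8] = QqqPPqpRPqQqPqP$Prq
  sorted[9] = RPqQqPqP$PrqQqqPPqp
  sorted[10] = pRPqQqPqP$PrqQqqPPq
  sorted[11] = qP$PrqQqqPPqpRPqQqP
  sorted[12] = qPPqpRPqQqPqP$PrqQq
  sorted[13] = qPqP$PrqQqqPPqpRPqQ
  sorted[14] = qQqPqP$PrqQqqPPqpRP
  sorted[15] = qQqqPPqpRPqQqPqP$Pr
  sorted[16] = qpRPqQqPqP$PrqQqqPP
  sorted[17] = qqPPqpRPqQqPqP$PrqQ
  sorted[18] = rqQqqPPqpRPqQqPqP$P
sorted[2] = PPqpRPqQqPqP$PrqQqq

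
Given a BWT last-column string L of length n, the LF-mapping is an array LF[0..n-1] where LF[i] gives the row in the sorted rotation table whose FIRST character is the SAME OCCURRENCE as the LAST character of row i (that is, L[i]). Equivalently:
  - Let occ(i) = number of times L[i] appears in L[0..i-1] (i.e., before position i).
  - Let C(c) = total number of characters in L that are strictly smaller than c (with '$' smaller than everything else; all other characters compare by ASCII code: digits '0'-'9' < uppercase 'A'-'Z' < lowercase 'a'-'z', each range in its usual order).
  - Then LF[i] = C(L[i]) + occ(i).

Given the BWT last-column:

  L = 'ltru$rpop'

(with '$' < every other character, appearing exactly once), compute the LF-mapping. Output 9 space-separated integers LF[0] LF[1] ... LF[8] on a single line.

Char counts: '$':1, 'l':1, 'o':1, 'p':2, 'r':2, 't':1, 'u':1
C (first-col start): C('$')=0, C('l')=1, C('o')=2, C('p')=3, C('r')=5, C('t')=7, C('u')=8
L[0]='l': occ=0, LF[0]=C('l')+0=1+0=1
L[1]='t': occ=0, LF[1]=C('t')+0=7+0=7
L[2]='r': occ=0, LF[2]=C('r')+0=5+0=5
L[3]='u': occ=0, LF[3]=C('u')+0=8+0=8
L[4]='$': occ=0, LF[4]=C('$')+0=0+0=0
L[5]='r': occ=1, LF[5]=C('r')+1=5+1=6
L[6]='p': occ=0, LF[6]=C('p')+0=3+0=3
L[7]='o': occ=0, LF[7]=C('o')+0=2+0=2
L[8]='p': occ=1, LF[8]=C('p')+1=3+1=4

Answer: 1 7 5 8 0 6 3 2 4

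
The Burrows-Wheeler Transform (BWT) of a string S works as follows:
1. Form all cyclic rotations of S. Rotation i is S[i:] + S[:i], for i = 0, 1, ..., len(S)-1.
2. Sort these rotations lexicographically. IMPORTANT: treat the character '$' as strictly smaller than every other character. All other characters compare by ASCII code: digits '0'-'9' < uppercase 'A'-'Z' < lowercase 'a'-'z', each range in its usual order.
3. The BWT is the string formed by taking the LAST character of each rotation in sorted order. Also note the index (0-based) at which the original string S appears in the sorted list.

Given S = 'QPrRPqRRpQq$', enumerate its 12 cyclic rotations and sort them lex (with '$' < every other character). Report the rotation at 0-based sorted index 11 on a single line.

All 12 rotations (rotation i = S[i:]+S[:i]):
  rot[0] = QPrRPqRRpQq$
  rot[1] = PrRPqRRpQq$Q
  rot[2] = rRPqRRpQq$QP
  rot[3] = RPqRRpQq$QPr
  rot[4] = PqRRpQq$QPrR
  rot[5] = qRRpQq$QPrRP
  rot[6] = RRpQq$QPrRPq
  rot[7] = RpQq$QPrRPqR
  rot[8] = pQq$QPrRPqRR
  rot[9] = Qq$QPrRPqRRp
  rot[10] = q$QPrRPqRRpQ
  rot[11] = $QPrRPqRRpQq
Sorted (with $ < everything):
  sorted[0] = $QPrRPqRRpQq
  sorted[1] = PqRRpQq$QPrR
  sorted[2] = PrRPqRRpQq$Q
  sorted[3] = QPrRPqRRpQq$
  sorted[4] = Qq$QPrRPqRRp
  sorted[5] = RPqRRpQq$QPr
  sorted[6] = RRpQq$QPrRPq
  sorted[7] = RpQq$QPrRPqR
  sorted[8] = pQq$QPrRPqRR
  sorted[9] = q$QPrRPqRRpQ
  sorted[10] = qRRpQq$QPrRP
  sorted[11] = rRPqRRpQq$QP
sorted[11] = rRPqRRpQq$QP

Answer: rRPqRRpQq$QP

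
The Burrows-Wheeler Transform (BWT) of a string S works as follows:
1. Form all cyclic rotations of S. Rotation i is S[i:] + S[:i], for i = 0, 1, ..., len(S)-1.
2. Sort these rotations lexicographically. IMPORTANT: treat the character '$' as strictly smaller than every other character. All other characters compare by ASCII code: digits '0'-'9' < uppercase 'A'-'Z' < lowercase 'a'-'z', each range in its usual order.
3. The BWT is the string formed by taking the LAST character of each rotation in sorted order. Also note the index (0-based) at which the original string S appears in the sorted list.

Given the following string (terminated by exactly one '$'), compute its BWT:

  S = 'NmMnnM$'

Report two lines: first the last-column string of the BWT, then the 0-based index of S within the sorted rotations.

All 7 rotations (rotation i = S[i:]+S[:i]):
  rot[0] = NmMnnM$
  rot[1] = mMnnM$N
  rot[2] = MnnM$Nm
  rot[3] = nnM$NmM
  rot[4] = nM$NmMn
  rot[5] = M$NmMnn
  rot[6] = $NmMnnM
Sorted (with $ < everything):
  sorted[0] = $NmMnnM  (last char: 'M')
  sorted[1] = M$NmMnn  (last char: 'n')
  sorted[2] = MnnM$Nm  (last char: 'm')
  sorted[3] = NmMnnM$  (last char: '$')
  sorted[4] = mMnnM$N  (last char: 'N')
  sorted[5] = nM$NmMn  (last char: 'n')
  sorted[6] = nnM$NmM  (last char: 'M')
Last column: Mnm$NnM
Original string S is at sorted index 3

Answer: Mnm$NnM
3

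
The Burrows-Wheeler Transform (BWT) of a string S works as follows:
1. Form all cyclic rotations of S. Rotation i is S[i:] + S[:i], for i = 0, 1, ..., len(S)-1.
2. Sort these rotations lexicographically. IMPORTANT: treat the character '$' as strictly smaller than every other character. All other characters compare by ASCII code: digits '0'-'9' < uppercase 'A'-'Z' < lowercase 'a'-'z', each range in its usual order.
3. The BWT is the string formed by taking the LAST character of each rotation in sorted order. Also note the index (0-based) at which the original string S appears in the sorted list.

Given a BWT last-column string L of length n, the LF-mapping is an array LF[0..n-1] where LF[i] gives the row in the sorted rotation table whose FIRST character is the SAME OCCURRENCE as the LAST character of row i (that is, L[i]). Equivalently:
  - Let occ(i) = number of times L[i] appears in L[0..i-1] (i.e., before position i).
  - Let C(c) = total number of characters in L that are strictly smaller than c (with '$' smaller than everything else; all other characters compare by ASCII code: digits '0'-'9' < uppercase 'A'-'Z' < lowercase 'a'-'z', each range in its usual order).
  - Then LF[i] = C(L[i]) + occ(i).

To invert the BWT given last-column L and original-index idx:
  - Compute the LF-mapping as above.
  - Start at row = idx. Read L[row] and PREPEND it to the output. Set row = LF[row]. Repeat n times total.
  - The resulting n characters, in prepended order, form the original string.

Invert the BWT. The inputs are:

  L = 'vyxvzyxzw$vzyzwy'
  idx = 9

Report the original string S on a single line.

Answer: ywzyzzxxvvyzwyv$

Derivation:
LF mapping: 1 8 6 2 12 9 7 13 4 0 3 14 10 15 5 11
Walk LF starting at row 9, prepending L[row]:
  step 1: row=9, L[9]='$', prepend. Next row=LF[9]=0
  step 2: row=0, L[0]='v', prepend. Next row=LF[0]=1
  step 3: row=1, L[1]='y', prepend. Next row=LF[1]=8
  step 4: row=8, L[8]='w', prepend. Next row=LF[8]=4
  step 5: row=4, L[4]='z', prepend. Next row=LF[4]=12
  step 6: row=12, L[12]='y', prepend. Next row=LF[12]=10
  step 7: row=10, L[10]='v', prepend. Next row=LF[10]=3
  step 8: row=3, L[3]='v', prepend. Next row=LF[3]=2
  step 9: row=2, L[2]='x', prepend. Next row=LF[2]=6
  step 10: row=6, L[6]='x', prepend. Next row=LF[6]=7
  step 11: row=7, L[7]='z', prepend. Next row=LF[7]=13
  step 12: row=13, L[13]='z', prepend. Next row=LF[13]=15
  step 13: row=15, L[15]='y', prepend. Next row=LF[15]=11
  step 14: row=11, L[11]='z', prepend. Next row=LF[11]=14
  step 15: row=14, L[14]='w', prepend. Next row=LF[14]=5
  step 16: row=5, L[5]='y', prepend. Next row=LF[5]=9
Reversed output: ywzyzzxxvvyzwyv$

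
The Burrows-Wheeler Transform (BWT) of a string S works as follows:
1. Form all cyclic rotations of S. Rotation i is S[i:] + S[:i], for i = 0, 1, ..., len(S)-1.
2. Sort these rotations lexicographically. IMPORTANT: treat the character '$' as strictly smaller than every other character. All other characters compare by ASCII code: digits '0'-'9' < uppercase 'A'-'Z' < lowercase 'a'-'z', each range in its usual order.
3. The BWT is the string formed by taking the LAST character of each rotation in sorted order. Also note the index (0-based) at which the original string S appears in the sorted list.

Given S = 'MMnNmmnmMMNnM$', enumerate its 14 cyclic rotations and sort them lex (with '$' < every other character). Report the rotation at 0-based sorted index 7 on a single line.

Answer: NnM$MMnNmmnmMM

Derivation:
All 14 rotations (rotation i = S[i:]+S[:i]):
  rot[0] = MMnNmmnmMMNnM$
  rot[1] = MnNmmnmMMNnM$M
  rot[2] = nNmmnmMMNnM$MM
  rot[3] = NmmnmMMNnM$MMn
  rot[4] = mmnmMMNnM$MMnN
  rot[5] = mnmMMNnM$MMnNm
  rot[6] = nmMMNnM$MMnNmm
  rot[7] = mMMNnM$MMnNmmn
  rot[8] = MMNnM$MMnNmmnm
  rot[9] = MNnM$MMnNmmnmM
  rot[10] = NnM$MMnNmmnmMM
  rot[11] = nM$MMnNmmnmMMN
  rot[12] = M$MMnNmmnmMMNn
  rot[13] = $MMnNmmnmMMNnM
Sorted (with $ < everything):
  sorted[0] = $MMnNmmnmMMNnM
  sorted[1] = M$MMnNmmnmMMNn
  sorted[2] = MMNnM$MMnNmmnm
  sorted[3] = MMnNmmnmMMNnM$
  sorted[4] = MNnM$MMnNmmnmM
  sorted[5] = MnNmmnmMMNnM$M
  sorted[6] = NmmnmMMNnM$MMn
  sorted[7] = NnM$MMnNmmnmMM
  sorted[8] = mMMNnM$MMnNmmn
  sorted[9] = mmnmMMNnM$MMnN
  sorted[10] = mnmMMNnM$MMnNm
  sorted[11] = nM$MMnNmmnmMMN
  sorted[12] = nNmmnmMMNnM$MM
  sorted[13] = nmMMNnM$MMnNmm
sorted[7] = NnM$MMnNmmnmMM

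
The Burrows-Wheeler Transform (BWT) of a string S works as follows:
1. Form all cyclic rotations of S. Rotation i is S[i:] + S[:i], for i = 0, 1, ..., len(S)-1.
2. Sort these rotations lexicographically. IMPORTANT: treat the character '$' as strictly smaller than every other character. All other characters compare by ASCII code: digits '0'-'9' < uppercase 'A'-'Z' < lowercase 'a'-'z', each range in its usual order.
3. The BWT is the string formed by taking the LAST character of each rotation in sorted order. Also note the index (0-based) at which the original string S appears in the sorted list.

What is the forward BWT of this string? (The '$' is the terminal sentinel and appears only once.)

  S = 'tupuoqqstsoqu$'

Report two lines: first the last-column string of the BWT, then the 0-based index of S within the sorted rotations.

Answer: uusuoqotqs$qpt
10

Derivation:
All 14 rotations (rotation i = S[i:]+S[:i]):
  rot[0] = tupuoqqstsoqu$
  rot[1] = upuoqqstsoqu$t
  rot[2] = puoqqstsoqu$tu
  rot[3] = uoqqstsoqu$tup
  rot[4] = oqqstsoqu$tupu
  rot[5] = qqstsoqu$tupuo
  rot[6] = qstsoqu$tupuoq
  rot[7] = stsoqu$tupuoqq
  rot[8] = tsoqu$tupuoqqs
  rot[9] = soqu$tupuoqqst
  rot[10] = oqu$tupuoqqsts
  rot[11] = qu$tupuoqqstso
  rot[12] = u$tupuoqqstsoq
  rot[13] = $tupuoqqstsoqu
Sorted (with $ < everything):
  sorted[0] = $tupuoqqstsoqu  (last char: 'u')
  sorted[1] = oqqstsoqu$tupu  (last char: 'u')
  sorted[2] = oqu$tupuoqqsts  (last char: 's')
  sorted[3] = puoqqstsoqu$tu  (last char: 'u')
  sorted[4] = qqstsoqu$tupuo  (last char: 'o')
  sorted[5] = qstsoqu$tupuoq  (last char: 'q')
  sorted[6] = qu$tupuoqqstso  (last char: 'o')
  sorted[7] = soqu$tupuoqqst  (last char: 't')
  sorted[8] = stsoqu$tupuoqq  (last char: 'q')
  sorted[9] = tsoqu$tupuoqqs  (last char: 's')
  sorted[10] = tupuoqqstsoqu$  (last char: '$')
  sorted[11] = u$tupuoqqstsoq  (last char: 'q')
  sorted[12] = uoqqstsoqu$tup  (last char: 'p')
  sorted[13] = upuoqqstsoqu$t  (last char: 't')
Last column: uusuoqotqs$qpt
Original string S is at sorted index 10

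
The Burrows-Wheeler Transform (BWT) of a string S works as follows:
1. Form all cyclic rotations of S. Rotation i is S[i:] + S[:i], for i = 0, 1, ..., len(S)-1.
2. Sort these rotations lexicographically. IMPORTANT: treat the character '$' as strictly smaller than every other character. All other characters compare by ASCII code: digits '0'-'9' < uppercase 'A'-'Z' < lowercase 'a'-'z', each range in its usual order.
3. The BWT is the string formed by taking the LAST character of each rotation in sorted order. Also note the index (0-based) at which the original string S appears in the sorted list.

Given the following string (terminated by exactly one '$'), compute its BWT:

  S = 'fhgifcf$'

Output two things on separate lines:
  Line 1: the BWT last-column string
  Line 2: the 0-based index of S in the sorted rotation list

Answer: ffci$hfg
4

Derivation:
All 8 rotations (rotation i = S[i:]+S[:i]):
  rot[0] = fhgifcf$
  rot[1] = hgifcf$f
  rot[2] = gifcf$fh
  rot[3] = ifcf$fhg
  rot[4] = fcf$fhgi
  rot[5] = cf$fhgif
  rot[6] = f$fhgifc
  rot[7] = $fhgifcf
Sorted (with $ < everything):
  sorted[0] = $fhgifcf  (last char: 'f')
  sorted[1] = cf$fhgif  (last char: 'f')
  sorted[2] = f$fhgifc  (last char: 'c')
  sorted[3] = fcf$fhgi  (last char: 'i')
  sorted[4] = fhgifcf$  (last char: '$')
  sorted[5] = gifcf$fh  (last char: 'h')
  sorted[6] = hgifcf$f  (last char: 'f')
  sorted[7] = ifcf$fhg  (last char: 'g')
Last column: ffci$hfg
Original string S is at sorted index 4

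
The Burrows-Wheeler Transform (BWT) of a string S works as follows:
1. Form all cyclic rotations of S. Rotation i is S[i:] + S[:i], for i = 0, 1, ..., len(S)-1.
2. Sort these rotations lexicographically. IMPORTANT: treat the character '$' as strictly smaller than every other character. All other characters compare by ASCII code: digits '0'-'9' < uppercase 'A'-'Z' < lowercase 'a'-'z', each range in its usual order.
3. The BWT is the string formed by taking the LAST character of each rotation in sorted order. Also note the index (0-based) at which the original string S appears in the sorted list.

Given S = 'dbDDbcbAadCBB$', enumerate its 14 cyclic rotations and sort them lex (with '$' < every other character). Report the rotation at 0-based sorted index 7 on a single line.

Answer: adCBB$dbDDbcbA

Derivation:
All 14 rotations (rotation i = S[i:]+S[:i]):
  rot[0] = dbDDbcbAadCBB$
  rot[1] = bDDbcbAadCBB$d
  rot[2] = DDbcbAadCBB$db
  rot[3] = DbcbAadCBB$dbD
  rot[4] = bcbAadCBB$dbDD
  rot[5] = cbAadCBB$dbDDb
  rot[6] = bAadCBB$dbDDbc
  rot[7] = AadCBB$dbDDbcb
  rot[8] = adCBB$dbDDbcbA
  rot[9] = dCBB$dbDDbcbAa
  rot[10] = CBB$dbDDbcbAad
  rot[11] = BB$dbDDbcbAadC
  rot[12] = B$dbDDbcbAadCB
  rot[13] = $dbDDbcbAadCBB
Sorted (with $ < everything):
  sorted[0] = $dbDDbcbAadCBB
  sorted[1] = AadCBB$dbDDbcb
  sorted[2] = B$dbDDbcbAadCB
  sorted[3] = BB$dbDDbcbAadC
  sorted[4] = CBB$dbDDbcbAad
  sorted[5] = DDbcbAadCBB$db
  sorted[6] = DbcbAadCBB$dbD
  sorted[7] = adCBB$dbDDbcbA
  sorted[8] = bAadCBB$dbDDbc
  sorted[9] = bDDbcbAadCBB$d
  sorted[10] = bcbAadCBB$dbDD
  sorted[11] = cbAadCBB$dbDDb
  sorted[12] = dCBB$dbDDbcbAa
  sorted[13] = dbDDbcbAadCBB$
sorted[7] = adCBB$dbDDbcbA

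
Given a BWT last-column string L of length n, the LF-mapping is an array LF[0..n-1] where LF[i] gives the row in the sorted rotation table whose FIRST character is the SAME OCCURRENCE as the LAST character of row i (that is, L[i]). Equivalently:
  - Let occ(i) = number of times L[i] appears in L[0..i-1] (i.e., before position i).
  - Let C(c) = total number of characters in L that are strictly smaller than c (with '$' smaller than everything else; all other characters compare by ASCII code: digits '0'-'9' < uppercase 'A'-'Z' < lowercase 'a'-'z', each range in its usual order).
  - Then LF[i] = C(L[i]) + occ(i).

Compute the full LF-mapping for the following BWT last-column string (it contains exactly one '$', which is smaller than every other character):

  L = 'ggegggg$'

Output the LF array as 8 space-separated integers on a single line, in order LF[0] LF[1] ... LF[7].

Char counts: '$':1, 'e':1, 'g':6
C (first-col start): C('$')=0, C('e')=1, C('g')=2
L[0]='g': occ=0, LF[0]=C('g')+0=2+0=2
L[1]='g': occ=1, LF[1]=C('g')+1=2+1=3
L[2]='e': occ=0, LF[2]=C('e')+0=1+0=1
L[3]='g': occ=2, LF[3]=C('g')+2=2+2=4
L[4]='g': occ=3, LF[4]=C('g')+3=2+3=5
L[5]='g': occ=4, LF[5]=C('g')+4=2+4=6
L[6]='g': occ=5, LF[6]=C('g')+5=2+5=7
L[7]='$': occ=0, LF[7]=C('$')+0=0+0=0

Answer: 2 3 1 4 5 6 7 0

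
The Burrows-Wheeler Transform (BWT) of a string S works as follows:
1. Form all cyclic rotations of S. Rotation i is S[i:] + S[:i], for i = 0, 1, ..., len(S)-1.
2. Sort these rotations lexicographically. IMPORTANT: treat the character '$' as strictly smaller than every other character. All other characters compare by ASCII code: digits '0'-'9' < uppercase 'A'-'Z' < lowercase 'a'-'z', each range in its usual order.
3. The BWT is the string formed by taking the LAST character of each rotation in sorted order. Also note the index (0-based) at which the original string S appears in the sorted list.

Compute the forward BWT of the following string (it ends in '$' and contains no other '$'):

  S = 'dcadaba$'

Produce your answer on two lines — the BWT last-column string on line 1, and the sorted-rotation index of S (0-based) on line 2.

Answer: abdcada$
7

Derivation:
All 8 rotations (rotation i = S[i:]+S[:i]):
  rot[0] = dcadaba$
  rot[1] = cadaba$d
  rot[2] = adaba$dc
  rot[3] = daba$dca
  rot[4] = aba$dcad
  rot[5] = ba$dcada
  rot[6] = a$dcadab
  rot[7] = $dcadaba
Sorted (with $ < everything):
  sorted[0] = $dcadaba  (last char: 'a')
  sorted[1] = a$dcadab  (last char: 'b')
  sorted[2] = aba$dcad  (last char: 'd')
  sorted[3] = adaba$dc  (last char: 'c')
  sorted[4] = ba$dcada  (last char: 'a')
  sorted[5] = cadaba$d  (last char: 'd')
  sorted[6] = daba$dca  (last char: 'a')
  sorted[7] = dcadaba$  (last char: '$')
Last column: abdcada$
Original string S is at sorted index 7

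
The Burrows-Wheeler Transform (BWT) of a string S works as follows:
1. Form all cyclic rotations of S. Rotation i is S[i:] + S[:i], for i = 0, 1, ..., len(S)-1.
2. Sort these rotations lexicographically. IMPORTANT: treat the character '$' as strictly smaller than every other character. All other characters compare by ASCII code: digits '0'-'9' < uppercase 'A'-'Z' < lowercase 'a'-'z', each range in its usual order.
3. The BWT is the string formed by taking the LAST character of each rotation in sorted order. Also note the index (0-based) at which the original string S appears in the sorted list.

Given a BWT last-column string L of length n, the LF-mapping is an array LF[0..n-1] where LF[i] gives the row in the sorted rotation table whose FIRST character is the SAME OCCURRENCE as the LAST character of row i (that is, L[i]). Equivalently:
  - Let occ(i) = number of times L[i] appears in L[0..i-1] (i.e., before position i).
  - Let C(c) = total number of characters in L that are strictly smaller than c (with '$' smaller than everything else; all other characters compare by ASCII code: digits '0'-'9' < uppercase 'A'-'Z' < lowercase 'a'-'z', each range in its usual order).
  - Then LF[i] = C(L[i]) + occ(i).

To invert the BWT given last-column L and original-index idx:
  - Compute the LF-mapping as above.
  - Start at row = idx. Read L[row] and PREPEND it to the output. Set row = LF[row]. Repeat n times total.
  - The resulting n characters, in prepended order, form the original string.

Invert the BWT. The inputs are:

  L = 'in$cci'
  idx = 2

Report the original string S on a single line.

LF mapping: 3 5 0 1 2 4
Walk LF starting at row 2, prepending L[row]:
  step 1: row=2, L[2]='$', prepend. Next row=LF[2]=0
  step 2: row=0, L[0]='i', prepend. Next row=LF[0]=3
  step 3: row=3, L[3]='c', prepend. Next row=LF[3]=1
  step 4: row=1, L[1]='n', prepend. Next row=LF[1]=5
  step 5: row=5, L[5]='i', prepend. Next row=LF[5]=4
  step 6: row=4, L[4]='c', prepend. Next row=LF[4]=2
Reversed output: cinci$

Answer: cinci$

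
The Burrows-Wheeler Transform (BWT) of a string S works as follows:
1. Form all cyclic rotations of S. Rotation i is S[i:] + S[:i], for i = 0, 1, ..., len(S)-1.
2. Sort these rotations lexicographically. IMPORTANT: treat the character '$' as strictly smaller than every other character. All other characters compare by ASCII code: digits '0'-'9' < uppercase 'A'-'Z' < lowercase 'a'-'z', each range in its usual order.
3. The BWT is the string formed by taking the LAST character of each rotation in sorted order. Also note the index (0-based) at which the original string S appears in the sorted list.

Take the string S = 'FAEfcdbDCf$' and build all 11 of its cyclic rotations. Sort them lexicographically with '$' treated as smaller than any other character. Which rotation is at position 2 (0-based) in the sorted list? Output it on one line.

All 11 rotations (rotation i = S[i:]+S[:i]):
  rot[0] = FAEfcdbDCf$
  rot[1] = AEfcdbDCf$F
  rot[2] = EfcdbDCf$FA
  rot[3] = fcdbDCf$FAE
  rot[4] = cdbDCf$FAEf
  rot[5] = dbDCf$FAEfc
  rot[6] = bDCf$FAEfcd
  rot[7] = DCf$FAEfcdb
  rot[8] = Cf$FAEfcdbD
  rot[9] = f$FAEfcdbDC
  rot[10] = $FAEfcdbDCf
Sorted (with $ < everything):
  sorted[0] = $FAEfcdbDCf
  sorted[1] = AEfcdbDCf$F
  sorted[2] = Cf$FAEfcdbD
  sorted[3] = DCf$FAEfcdb
  sorted[4] = EfcdbDCf$FA
  sorted[5] = FAEfcdbDCf$
  sorted[6] = bDCf$FAEfcd
  sorted[7] = cdbDCf$FAEf
  sorted[8] = dbDCf$FAEfc
  sorted[9] = f$FAEfcdbDC
  sorted[10] = fcdbDCf$FAE
sorted[2] = Cf$FAEfcdbD

Answer: Cf$FAEfcdbD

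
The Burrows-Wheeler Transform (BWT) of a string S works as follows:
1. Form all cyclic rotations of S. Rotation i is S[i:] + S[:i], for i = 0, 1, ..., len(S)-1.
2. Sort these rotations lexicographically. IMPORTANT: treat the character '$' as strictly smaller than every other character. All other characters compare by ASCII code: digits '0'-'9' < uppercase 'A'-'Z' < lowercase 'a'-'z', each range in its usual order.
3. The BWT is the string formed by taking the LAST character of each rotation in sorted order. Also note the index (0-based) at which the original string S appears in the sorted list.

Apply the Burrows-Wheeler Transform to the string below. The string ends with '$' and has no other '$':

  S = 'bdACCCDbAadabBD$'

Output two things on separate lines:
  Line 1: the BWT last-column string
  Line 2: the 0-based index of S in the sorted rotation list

Answer: DdbbACCBCdADa$ba
13

Derivation:
All 16 rotations (rotation i = S[i:]+S[:i]):
  rot[0] = bdACCCDbAadabBD$
  rot[1] = dACCCDbAadabBD$b
  rot[2] = ACCCDbAadabBD$bd
  rot[3] = CCCDbAadabBD$bdA
  rot[4] = CCDbAadabBD$bdAC
  rot[5] = CDbAadabBD$bdACC
  rot[6] = DbAadabBD$bdACCC
  rot[7] = bAadabBD$bdACCCD
  rot[8] = AadabBD$bdACCCDb
  rot[9] = adabBD$bdACCCDbA
  rot[10] = dabBD$bdACCCDbAa
  rot[11] = abBD$bdACCCDbAad
  rot[12] = bBD$bdACCCDbAada
  rot[13] = BD$bdACCCDbAadab
  rot[14] = D$bdACCCDbAadabB
  rot[15] = $bdACCCDbAadabBD
Sorted (with $ < everything):
  sorted[0] = $bdACCCDbAadabBD  (last char: 'D')
  sorted[1] = ACCCDbAadabBD$bd  (last char: 'd')
  sorted[2] = AadabBD$bdACCCDb  (last char: 'b')
  sorted[3] = BD$bdACCCDbAadab  (last char: 'b')
  sorted[4] = CCCDbAadabBD$bdA  (last char: 'A')
  sorted[5] = CCDbAadabBD$bdAC  (last char: 'C')
  sorted[6] = CDbAadabBD$bdACC  (last char: 'C')
  sorted[7] = D$bdACCCDbAadabB  (last char: 'B')
  sorted[8] = DbAadabBD$bdACCC  (last char: 'C')
  sorted[9] = abBD$bdACCCDbAad  (last char: 'd')
  sorted[10] = adabBD$bdACCCDbA  (last char: 'A')
  sorted[11] = bAadabBD$bdACCCD  (last char: 'D')
  sorted[12] = bBD$bdACCCDbAada  (last char: 'a')
  sorted[13] = bdACCCDbAadabBD$  (last char: '$')
  sorted[14] = dACCCDbAadabBD$b  (last char: 'b')
  sorted[15] = dabBD$bdACCCDbAa  (last char: 'a')
Last column: DdbbACCBCdADa$ba
Original string S is at sorted index 13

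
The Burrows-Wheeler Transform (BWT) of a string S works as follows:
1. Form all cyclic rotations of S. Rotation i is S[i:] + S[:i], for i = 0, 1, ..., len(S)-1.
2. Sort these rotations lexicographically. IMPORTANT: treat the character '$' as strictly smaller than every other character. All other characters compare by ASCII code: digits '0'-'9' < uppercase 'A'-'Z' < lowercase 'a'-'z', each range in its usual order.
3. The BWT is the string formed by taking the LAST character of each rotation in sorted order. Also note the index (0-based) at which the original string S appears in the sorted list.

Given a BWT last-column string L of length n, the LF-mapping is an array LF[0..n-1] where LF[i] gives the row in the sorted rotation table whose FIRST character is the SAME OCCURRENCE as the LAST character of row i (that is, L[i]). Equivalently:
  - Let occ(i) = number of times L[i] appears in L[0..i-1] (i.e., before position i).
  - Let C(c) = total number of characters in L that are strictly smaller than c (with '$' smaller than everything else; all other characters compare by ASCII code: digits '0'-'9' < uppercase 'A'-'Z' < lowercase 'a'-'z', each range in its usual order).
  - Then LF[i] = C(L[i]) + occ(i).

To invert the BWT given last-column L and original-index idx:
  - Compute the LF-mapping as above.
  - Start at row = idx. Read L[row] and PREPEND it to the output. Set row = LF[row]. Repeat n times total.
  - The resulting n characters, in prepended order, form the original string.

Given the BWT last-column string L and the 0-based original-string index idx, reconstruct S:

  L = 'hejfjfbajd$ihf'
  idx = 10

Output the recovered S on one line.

Answer: ijbffdhjeafjh$

Derivation:
LF mapping: 8 4 11 5 12 6 2 1 13 3 0 10 9 7
Walk LF starting at row 10, prepending L[row]:
  step 1: row=10, L[10]='$', prepend. Next row=LF[10]=0
  step 2: row=0, L[0]='h', prepend. Next row=LF[0]=8
  step 3: row=8, L[8]='j', prepend. Next row=LF[8]=13
  step 4: row=13, L[13]='f', prepend. Next row=LF[13]=7
  step 5: row=7, L[7]='a', prepend. Next row=LF[7]=1
  step 6: row=1, L[1]='e', prepend. Next row=LF[1]=4
  step 7: row=4, L[4]='j', prepend. Next row=LF[4]=12
  step 8: row=12, L[12]='h', prepend. Next row=LF[12]=9
  step 9: row=9, L[9]='d', prepend. Next row=LF[9]=3
  step 10: row=3, L[3]='f', prepend. Next row=LF[3]=5
  step 11: row=5, L[5]='f', prepend. Next row=LF[5]=6
  step 12: row=6, L[6]='b', prepend. Next row=LF[6]=2
  step 13: row=2, L[2]='j', prepend. Next row=LF[2]=11
  step 14: row=11, L[11]='i', prepend. Next row=LF[11]=10
Reversed output: ijbffdhjeafjh$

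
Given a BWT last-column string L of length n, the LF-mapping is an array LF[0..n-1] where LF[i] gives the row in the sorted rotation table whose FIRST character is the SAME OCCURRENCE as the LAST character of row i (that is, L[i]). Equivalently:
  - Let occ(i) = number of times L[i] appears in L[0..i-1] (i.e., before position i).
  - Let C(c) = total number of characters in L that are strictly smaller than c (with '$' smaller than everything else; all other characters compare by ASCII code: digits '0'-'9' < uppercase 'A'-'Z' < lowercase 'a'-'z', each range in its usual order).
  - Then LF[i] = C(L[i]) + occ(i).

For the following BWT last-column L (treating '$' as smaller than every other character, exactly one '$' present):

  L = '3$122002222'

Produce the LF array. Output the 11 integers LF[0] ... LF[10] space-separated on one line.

Char counts: '$':1, '0':2, '1':1, '2':6, '3':1
C (first-col start): C('$')=0, C('0')=1, C('1')=3, C('2')=4, C('3')=10
L[0]='3': occ=0, LF[0]=C('3')+0=10+0=10
L[1]='$': occ=0, LF[1]=C('$')+0=0+0=0
L[2]='1': occ=0, LF[2]=C('1')+0=3+0=3
L[3]='2': occ=0, LF[3]=C('2')+0=4+0=4
L[4]='2': occ=1, LF[4]=C('2')+1=4+1=5
L[5]='0': occ=0, LF[5]=C('0')+0=1+0=1
L[6]='0': occ=1, LF[6]=C('0')+1=1+1=2
L[7]='2': occ=2, LF[7]=C('2')+2=4+2=6
L[8]='2': occ=3, LF[8]=C('2')+3=4+3=7
L[9]='2': occ=4, LF[9]=C('2')+4=4+4=8
L[10]='2': occ=5, LF[10]=C('2')+5=4+5=9

Answer: 10 0 3 4 5 1 2 6 7 8 9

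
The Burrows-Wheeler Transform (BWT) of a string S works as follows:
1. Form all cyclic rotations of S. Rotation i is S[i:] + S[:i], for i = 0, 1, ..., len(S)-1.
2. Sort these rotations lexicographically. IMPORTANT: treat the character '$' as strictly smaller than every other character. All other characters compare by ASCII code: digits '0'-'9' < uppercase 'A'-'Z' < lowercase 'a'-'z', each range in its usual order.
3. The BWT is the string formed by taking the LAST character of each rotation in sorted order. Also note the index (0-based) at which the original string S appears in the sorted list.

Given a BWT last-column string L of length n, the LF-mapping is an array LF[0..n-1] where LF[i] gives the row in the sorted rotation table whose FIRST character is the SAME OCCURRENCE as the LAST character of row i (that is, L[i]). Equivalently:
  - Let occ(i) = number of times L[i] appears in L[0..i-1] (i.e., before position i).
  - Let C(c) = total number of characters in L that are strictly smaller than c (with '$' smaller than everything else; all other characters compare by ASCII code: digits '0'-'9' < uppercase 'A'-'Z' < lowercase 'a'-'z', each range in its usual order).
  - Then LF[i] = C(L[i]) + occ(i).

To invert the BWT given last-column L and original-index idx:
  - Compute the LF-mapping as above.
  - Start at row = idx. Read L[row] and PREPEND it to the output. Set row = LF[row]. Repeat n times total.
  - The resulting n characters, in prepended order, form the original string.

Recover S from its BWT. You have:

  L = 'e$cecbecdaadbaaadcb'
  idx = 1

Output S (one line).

Answer: acacadcbceadbebade$

Derivation:
LF mapping: 16 0 9 17 10 6 18 11 13 1 2 14 7 3 4 5 15 12 8
Walk LF starting at row 1, prepending L[row]:
  step 1: row=1, L[1]='$', prepend. Next row=LF[1]=0
  step 2: row=0, L[0]='e', prepend. Next row=LF[0]=16
  step 3: row=16, L[16]='d', prepend. Next row=LF[16]=15
  step 4: row=15, L[15]='a', prepend. Next row=LF[15]=5
  step 5: row=5, L[5]='b', prepend. Next row=LF[5]=6
  step 6: row=6, L[6]='e', prepend. Next row=LF[6]=18
  step 7: row=18, L[18]='b', prepend. Next row=LF[18]=8
  step 8: row=8, L[8]='d', prepend. Next row=LF[8]=13
  step 9: row=13, L[13]='a', prepend. Next row=LF[13]=3
  step 10: row=3, L[3]='e', prepend. Next row=LF[3]=17
  step 11: row=17, L[17]='c', prepend. Next row=LF[17]=12
  step 12: row=12, L[12]='b', prepend. Next row=LF[12]=7
  step 13: row=7, L[7]='c', prepend. Next row=LF[7]=11
  step 14: row=11, L[11]='d', prepend. Next row=LF[11]=14
  step 15: row=14, L[14]='a', prepend. Next row=LF[14]=4
  step 16: row=4, L[4]='c', prepend. Next row=LF[4]=10
  step 17: row=10, L[10]='a', prepend. Next row=LF[10]=2
  step 18: row=2, L[2]='c', prepend. Next row=LF[2]=9
  step 19: row=9, L[9]='a', prepend. Next row=LF[9]=1
Reversed output: acacadcbceadbebade$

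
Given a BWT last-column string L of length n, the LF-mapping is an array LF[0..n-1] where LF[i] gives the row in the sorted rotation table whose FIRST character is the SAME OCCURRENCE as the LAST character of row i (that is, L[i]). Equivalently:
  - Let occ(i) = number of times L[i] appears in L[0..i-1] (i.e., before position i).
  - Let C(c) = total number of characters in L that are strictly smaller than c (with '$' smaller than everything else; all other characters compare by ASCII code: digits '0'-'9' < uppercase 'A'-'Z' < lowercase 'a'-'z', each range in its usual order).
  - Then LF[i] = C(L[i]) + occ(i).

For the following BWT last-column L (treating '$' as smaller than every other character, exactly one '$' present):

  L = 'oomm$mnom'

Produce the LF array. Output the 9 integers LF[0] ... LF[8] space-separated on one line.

Answer: 6 7 1 2 0 3 5 8 4

Derivation:
Char counts: '$':1, 'm':4, 'n':1, 'o':3
C (first-col start): C('$')=0, C('m')=1, C('n')=5, C('o')=6
L[0]='o': occ=0, LF[0]=C('o')+0=6+0=6
L[1]='o': occ=1, LF[1]=C('o')+1=6+1=7
L[2]='m': occ=0, LF[2]=C('m')+0=1+0=1
L[3]='m': occ=1, LF[3]=C('m')+1=1+1=2
L[4]='$': occ=0, LF[4]=C('$')+0=0+0=0
L[5]='m': occ=2, LF[5]=C('m')+2=1+2=3
L[6]='n': occ=0, LF[6]=C('n')+0=5+0=5
L[7]='o': occ=2, LF[7]=C('o')+2=6+2=8
L[8]='m': occ=3, LF[8]=C('m')+3=1+3=4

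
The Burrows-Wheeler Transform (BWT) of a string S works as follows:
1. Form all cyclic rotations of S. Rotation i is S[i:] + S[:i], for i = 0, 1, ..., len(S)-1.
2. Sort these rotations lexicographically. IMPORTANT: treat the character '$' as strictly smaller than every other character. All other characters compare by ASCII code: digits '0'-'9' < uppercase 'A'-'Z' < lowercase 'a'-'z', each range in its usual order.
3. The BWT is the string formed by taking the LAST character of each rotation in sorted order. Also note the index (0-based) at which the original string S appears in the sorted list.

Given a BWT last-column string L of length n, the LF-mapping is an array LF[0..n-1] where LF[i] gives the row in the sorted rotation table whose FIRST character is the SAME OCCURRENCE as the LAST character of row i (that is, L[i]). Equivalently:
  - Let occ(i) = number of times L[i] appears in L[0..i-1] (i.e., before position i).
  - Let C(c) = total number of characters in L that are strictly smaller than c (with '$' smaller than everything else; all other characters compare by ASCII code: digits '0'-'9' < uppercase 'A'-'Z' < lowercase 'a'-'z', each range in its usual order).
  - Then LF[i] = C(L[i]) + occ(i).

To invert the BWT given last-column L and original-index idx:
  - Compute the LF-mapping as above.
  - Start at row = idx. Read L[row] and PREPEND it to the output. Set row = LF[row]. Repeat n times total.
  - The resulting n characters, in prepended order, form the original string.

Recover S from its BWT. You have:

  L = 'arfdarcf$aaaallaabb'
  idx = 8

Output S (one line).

Answer: alfalfaabracadabra$

Derivation:
LF mapping: 1 17 13 12 2 18 11 14 0 3 4 5 6 15 16 7 8 9 10
Walk LF starting at row 8, prepending L[row]:
  step 1: row=8, L[8]='$', prepend. Next row=LF[8]=0
  step 2: row=0, L[0]='a', prepend. Next row=LF[0]=1
  step 3: row=1, L[1]='r', prepend. Next row=LF[1]=17
  step 4: row=17, L[17]='b', prepend. Next row=LF[17]=9
  step 5: row=9, L[9]='a', prepend. Next row=LF[9]=3
  step 6: row=3, L[3]='d', prepend. Next row=LF[3]=12
  step 7: row=12, L[12]='a', prepend. Next row=LF[12]=6
  step 8: row=6, L[6]='c', prepend. Next row=LF[6]=11
  step 9: row=11, L[11]='a', prepend. Next row=LF[11]=5
  step 10: row=5, L[5]='r', prepend. Next row=LF[5]=18
  step 11: row=18, L[18]='b', prepend. Next row=LF[18]=10
  step 12: row=10, L[10]='a', prepend. Next row=LF[10]=4
  step 13: row=4, L[4]='a', prepend. Next row=LF[4]=2
  step 14: row=2, L[2]='f', prepend. Next row=LF[2]=13
  step 15: row=13, L[13]='l', prepend. Next row=LF[13]=15
  step 16: row=15, L[15]='a', prepend. Next row=LF[15]=7
  step 17: row=7, L[7]='f', prepend. Next row=LF[7]=14
  step 18: row=14, L[14]='l', prepend. Next row=LF[14]=16
  step 19: row=16, L[16]='a', prepend. Next row=LF[16]=8
Reversed output: alfalfaabracadabra$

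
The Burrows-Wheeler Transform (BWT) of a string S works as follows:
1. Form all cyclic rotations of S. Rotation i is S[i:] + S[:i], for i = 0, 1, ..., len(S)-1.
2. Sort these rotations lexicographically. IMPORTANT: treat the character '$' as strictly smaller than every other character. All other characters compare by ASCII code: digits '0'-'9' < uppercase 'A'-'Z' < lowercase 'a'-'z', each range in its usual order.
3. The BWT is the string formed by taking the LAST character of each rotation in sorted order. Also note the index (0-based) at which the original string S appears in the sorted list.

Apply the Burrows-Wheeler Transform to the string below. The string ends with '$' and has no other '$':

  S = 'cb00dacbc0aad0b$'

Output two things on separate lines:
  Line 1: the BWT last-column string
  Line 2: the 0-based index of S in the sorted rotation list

All 16 rotations (rotation i = S[i:]+S[:i]):
  rot[0] = cb00dacbc0aad0b$
  rot[1] = b00dacbc0aad0b$c
  rot[2] = 00dacbc0aad0b$cb
  rot[3] = 0dacbc0aad0b$cb0
  rot[4] = dacbc0aad0b$cb00
  rot[5] = acbc0aad0b$cb00d
  rot[6] = cbc0aad0b$cb00da
  rot[7] = bc0aad0b$cb00dac
  rot[8] = c0aad0b$cb00dacb
  rot[9] = 0aad0b$cb00dacbc
  rot[10] = aad0b$cb00dacbc0
  rot[11] = ad0b$cb00dacbc0a
  rot[12] = d0b$cb00dacbc0aa
  rot[13] = 0b$cb00dacbc0aad
  rot[14] = b$cb00dacbc0aad0
  rot[15] = $cb00dacbc0aad0b
Sorted (with $ < everything):
  sorted[0] = $cb00dacbc0aad0b  (last char: 'b')
  sorted[1] = 00dacbc0aad0b$cb  (last char: 'b')
  sorted[2] = 0aad0b$cb00dacbc  (last char: 'c')
  sorted[3] = 0b$cb00dacbc0aad  (last char: 'd')
  sorted[4] = 0dacbc0aad0b$cb0  (last char: '0')
  sorted[5] = aad0b$cb00dacbc0  (last char: '0')
  sorted[6] = acbc0aad0b$cb00d  (last char: 'd')
  sorted[7] = ad0b$cb00dacbc0a  (last char: 'a')
  sorted[8] = b$cb00dacbc0aad0  (last char: '0')
  sorted[9] = b00dacbc0aad0b$c  (last char: 'c')
  sorted[10] = bc0aad0b$cb00dac  (last char: 'c')
  sorted[11] = c0aad0b$cb00dacb  (last char: 'b')
  sorted[12] = cb00dacbc0aad0b$  (last char: '$')
  sorted[13] = cbc0aad0b$cb00da  (last char: 'a')
  sorted[14] = d0b$cb00dacbc0aa  (last char: 'a')
  sorted[15] = dacbc0aad0b$cb00  (last char: '0')
Last column: bbcd00da0ccb$aa0
Original string S is at sorted index 12

Answer: bbcd00da0ccb$aa0
12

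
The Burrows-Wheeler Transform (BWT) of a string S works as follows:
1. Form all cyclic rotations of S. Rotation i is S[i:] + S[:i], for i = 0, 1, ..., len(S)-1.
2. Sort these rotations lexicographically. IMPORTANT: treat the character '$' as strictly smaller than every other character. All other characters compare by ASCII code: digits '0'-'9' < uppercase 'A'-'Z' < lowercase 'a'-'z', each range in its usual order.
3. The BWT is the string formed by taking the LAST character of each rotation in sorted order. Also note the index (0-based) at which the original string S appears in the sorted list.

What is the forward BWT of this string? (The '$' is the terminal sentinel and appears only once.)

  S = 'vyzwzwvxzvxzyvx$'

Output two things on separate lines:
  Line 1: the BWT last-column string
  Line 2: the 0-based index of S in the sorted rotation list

All 16 rotations (rotation i = S[i:]+S[:i]):
  rot[0] = vyzwzwvxzvxzyvx$
  rot[1] = yzwzwvxzvxzyvx$v
  rot[2] = zwzwvxzvxzyvx$vy
  rot[3] = wzwvxzvxzyvx$vyz
  rot[4] = zwvxzvxzyvx$vyzw
  rot[5] = wvxzvxzyvx$vyzwz
  rot[6] = vxzvxzyvx$vyzwzw
  rot[7] = xzvxzyvx$vyzwzwv
  rot[8] = zvxzyvx$vyzwzwvx
  rot[9] = vxzyvx$vyzwzwvxz
  rot[10] = xzyvx$vyzwzwvxzv
  rot[11] = zyvx$vyzwzwvxzvx
  rot[12] = yvx$vyzwzwvxzvxz
  rot[13] = vx$vyzwzwvxzvxzy
  rot[14] = x$vyzwzwvxzvxzyv
  rot[15] = $vyzwzwvxzvxzyvx
Sorted (with $ < everything):
  sorted[0] = $vyzwzwvxzvxzyvx  (last char: 'x')
  sorted[1] = vx$vyzwzwvxzvxzy  (last char: 'y')
  sorted[2] = vxzvxzyvx$vyzwzw  (last char: 'w')
  sorted[3] = vxzyvx$vyzwzwvxz  (last char: 'z')
  sorted[4] = vyzwzwvxzvxzyvx$  (last char: '$')
  sorted[5] = wvxzvxzyvx$vyzwz  (last char: 'z')
  sorted[6] = wzwvxzvxzyvx$vyz  (last char: 'z')
  sorted[7] = x$vyzwzwvxzvxzyv  (last char: 'v')
  sorted[8] = xzvxzyvx$vyzwzwv  (last char: 'v')
  sorted[9] = xzyvx$vyzwzwvxzv  (last char: 'v')
  sorted[10] = yvx$vyzwzwvxzvxz  (last char: 'z')
  sorted[11] = yzwzwvxzvxzyvx$v  (last char: 'v')
  sorted[12] = zvxzyvx$vyzwzwvx  (last char: 'x')
  sorted[13] = zwvxzvxzyvx$vyzw  (last char: 'w')
  sorted[14] = zwzwvxzvxzyvx$vy  (last char: 'y')
  sorted[15] = zyvx$vyzwzwvxzvx  (last char: 'x')
Last column: xywz$zzvvvzvxwyx
Original string S is at sorted index 4

Answer: xywz$zzvvvzvxwyx
4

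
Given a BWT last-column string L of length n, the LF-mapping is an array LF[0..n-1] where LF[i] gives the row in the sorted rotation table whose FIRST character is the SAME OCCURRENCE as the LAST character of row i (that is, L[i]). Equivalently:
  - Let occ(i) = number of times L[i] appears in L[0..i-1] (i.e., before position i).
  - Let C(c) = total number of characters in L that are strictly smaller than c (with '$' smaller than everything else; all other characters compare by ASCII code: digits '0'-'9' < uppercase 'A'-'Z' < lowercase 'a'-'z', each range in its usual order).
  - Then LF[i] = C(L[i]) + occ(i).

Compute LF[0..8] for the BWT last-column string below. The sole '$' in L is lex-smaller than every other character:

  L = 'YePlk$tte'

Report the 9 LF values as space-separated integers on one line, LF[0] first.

Char counts: '$':1, 'P':1, 'Y':1, 'e':2, 'k':1, 'l':1, 't':2
C (first-col start): C('$')=0, C('P')=1, C('Y')=2, C('e')=3, C('k')=5, C('l')=6, C('t')=7
L[0]='Y': occ=0, LF[0]=C('Y')+0=2+0=2
L[1]='e': occ=0, LF[1]=C('e')+0=3+0=3
L[2]='P': occ=0, LF[2]=C('P')+0=1+0=1
L[3]='l': occ=0, LF[3]=C('l')+0=6+0=6
L[4]='k': occ=0, LF[4]=C('k')+0=5+0=5
L[5]='$': occ=0, LF[5]=C('$')+0=0+0=0
L[6]='t': occ=0, LF[6]=C('t')+0=7+0=7
L[7]='t': occ=1, LF[7]=C('t')+1=7+1=8
L[8]='e': occ=1, LF[8]=C('e')+1=3+1=4

Answer: 2 3 1 6 5 0 7 8 4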